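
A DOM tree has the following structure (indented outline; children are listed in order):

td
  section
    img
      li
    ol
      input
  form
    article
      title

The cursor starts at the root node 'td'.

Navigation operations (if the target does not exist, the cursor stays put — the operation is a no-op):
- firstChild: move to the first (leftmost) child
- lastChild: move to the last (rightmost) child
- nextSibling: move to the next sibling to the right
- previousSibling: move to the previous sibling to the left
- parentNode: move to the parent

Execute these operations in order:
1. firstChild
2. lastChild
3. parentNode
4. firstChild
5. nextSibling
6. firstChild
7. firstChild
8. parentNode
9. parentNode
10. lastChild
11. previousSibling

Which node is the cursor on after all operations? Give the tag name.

After 1 (firstChild): section
After 2 (lastChild): ol
After 3 (parentNode): section
After 4 (firstChild): img
After 5 (nextSibling): ol
After 6 (firstChild): input
After 7 (firstChild): input (no-op, stayed)
After 8 (parentNode): ol
After 9 (parentNode): section
After 10 (lastChild): ol
After 11 (previousSibling): img

Answer: img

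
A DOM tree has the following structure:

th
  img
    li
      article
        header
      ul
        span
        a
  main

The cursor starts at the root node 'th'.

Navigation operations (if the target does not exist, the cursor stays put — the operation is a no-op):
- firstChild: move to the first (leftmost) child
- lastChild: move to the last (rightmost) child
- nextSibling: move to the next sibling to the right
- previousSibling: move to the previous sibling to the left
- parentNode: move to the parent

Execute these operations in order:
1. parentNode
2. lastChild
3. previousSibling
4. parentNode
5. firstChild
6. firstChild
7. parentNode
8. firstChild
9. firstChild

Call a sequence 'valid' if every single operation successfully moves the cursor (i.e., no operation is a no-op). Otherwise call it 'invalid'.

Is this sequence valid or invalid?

After 1 (parentNode): th (no-op, stayed)
After 2 (lastChild): main
After 3 (previousSibling): img
After 4 (parentNode): th
After 5 (firstChild): img
After 6 (firstChild): li
After 7 (parentNode): img
After 8 (firstChild): li
After 9 (firstChild): article

Answer: invalid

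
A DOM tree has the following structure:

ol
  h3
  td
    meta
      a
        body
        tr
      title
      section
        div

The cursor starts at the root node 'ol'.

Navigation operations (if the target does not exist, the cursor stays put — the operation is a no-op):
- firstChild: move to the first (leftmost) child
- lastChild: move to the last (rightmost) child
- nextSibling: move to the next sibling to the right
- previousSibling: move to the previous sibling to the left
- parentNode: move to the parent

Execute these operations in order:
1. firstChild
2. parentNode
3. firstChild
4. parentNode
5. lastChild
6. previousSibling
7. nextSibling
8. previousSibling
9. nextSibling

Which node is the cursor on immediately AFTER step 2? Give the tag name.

After 1 (firstChild): h3
After 2 (parentNode): ol

Answer: ol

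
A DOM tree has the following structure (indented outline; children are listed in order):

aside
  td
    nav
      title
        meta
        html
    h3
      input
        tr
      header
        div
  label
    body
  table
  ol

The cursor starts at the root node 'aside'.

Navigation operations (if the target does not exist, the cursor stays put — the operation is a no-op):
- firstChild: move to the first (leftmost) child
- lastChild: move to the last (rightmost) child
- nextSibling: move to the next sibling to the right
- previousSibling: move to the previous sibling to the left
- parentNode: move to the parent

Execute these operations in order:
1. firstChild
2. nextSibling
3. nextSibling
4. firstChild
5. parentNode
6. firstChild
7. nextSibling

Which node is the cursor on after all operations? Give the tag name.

Answer: label

Derivation:
After 1 (firstChild): td
After 2 (nextSibling): label
After 3 (nextSibling): table
After 4 (firstChild): table (no-op, stayed)
After 5 (parentNode): aside
After 6 (firstChild): td
After 7 (nextSibling): label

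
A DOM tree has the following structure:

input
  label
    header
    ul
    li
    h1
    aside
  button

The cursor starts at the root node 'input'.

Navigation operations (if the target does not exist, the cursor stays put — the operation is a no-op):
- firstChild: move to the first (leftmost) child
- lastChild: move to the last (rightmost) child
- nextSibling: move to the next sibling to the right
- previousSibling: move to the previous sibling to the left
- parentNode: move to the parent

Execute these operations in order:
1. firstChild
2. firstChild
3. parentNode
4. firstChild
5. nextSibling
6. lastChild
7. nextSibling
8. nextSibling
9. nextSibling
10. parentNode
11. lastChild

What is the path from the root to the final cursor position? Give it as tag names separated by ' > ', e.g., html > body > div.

After 1 (firstChild): label
After 2 (firstChild): header
After 3 (parentNode): label
After 4 (firstChild): header
After 5 (nextSibling): ul
After 6 (lastChild): ul (no-op, stayed)
After 7 (nextSibling): li
After 8 (nextSibling): h1
After 9 (nextSibling): aside
After 10 (parentNode): label
After 11 (lastChild): aside

Answer: input > label > aside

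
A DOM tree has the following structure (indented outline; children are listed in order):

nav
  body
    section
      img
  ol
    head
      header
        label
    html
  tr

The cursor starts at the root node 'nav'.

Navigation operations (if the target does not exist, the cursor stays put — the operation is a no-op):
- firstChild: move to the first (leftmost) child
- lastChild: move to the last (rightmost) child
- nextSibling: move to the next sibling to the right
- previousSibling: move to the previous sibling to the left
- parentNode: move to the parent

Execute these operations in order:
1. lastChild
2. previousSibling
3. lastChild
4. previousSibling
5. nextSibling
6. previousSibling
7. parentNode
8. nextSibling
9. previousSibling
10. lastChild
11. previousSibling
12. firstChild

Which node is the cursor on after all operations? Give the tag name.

After 1 (lastChild): tr
After 2 (previousSibling): ol
After 3 (lastChild): html
After 4 (previousSibling): head
After 5 (nextSibling): html
After 6 (previousSibling): head
After 7 (parentNode): ol
After 8 (nextSibling): tr
After 9 (previousSibling): ol
After 10 (lastChild): html
After 11 (previousSibling): head
After 12 (firstChild): header

Answer: header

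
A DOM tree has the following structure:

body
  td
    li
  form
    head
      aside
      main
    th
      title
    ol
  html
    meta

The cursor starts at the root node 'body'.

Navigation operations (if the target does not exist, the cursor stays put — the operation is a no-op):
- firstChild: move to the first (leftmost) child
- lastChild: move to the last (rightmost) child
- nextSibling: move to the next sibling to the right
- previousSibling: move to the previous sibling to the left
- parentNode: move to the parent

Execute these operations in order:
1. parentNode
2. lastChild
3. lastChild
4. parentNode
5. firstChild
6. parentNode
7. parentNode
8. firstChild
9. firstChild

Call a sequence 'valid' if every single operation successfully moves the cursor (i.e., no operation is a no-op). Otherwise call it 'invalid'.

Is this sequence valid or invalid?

After 1 (parentNode): body (no-op, stayed)
After 2 (lastChild): html
After 3 (lastChild): meta
After 4 (parentNode): html
After 5 (firstChild): meta
After 6 (parentNode): html
After 7 (parentNode): body
After 8 (firstChild): td
After 9 (firstChild): li

Answer: invalid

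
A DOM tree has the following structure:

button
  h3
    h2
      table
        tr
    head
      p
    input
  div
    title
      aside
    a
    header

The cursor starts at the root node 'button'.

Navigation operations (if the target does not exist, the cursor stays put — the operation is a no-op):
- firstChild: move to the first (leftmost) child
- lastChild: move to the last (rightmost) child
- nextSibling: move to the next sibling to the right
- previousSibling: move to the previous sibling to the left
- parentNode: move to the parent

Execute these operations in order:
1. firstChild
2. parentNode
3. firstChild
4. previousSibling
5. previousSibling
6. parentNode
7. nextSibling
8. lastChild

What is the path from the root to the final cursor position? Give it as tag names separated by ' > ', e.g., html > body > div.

Answer: button > div

Derivation:
After 1 (firstChild): h3
After 2 (parentNode): button
After 3 (firstChild): h3
After 4 (previousSibling): h3 (no-op, stayed)
After 5 (previousSibling): h3 (no-op, stayed)
After 6 (parentNode): button
After 7 (nextSibling): button (no-op, stayed)
After 8 (lastChild): div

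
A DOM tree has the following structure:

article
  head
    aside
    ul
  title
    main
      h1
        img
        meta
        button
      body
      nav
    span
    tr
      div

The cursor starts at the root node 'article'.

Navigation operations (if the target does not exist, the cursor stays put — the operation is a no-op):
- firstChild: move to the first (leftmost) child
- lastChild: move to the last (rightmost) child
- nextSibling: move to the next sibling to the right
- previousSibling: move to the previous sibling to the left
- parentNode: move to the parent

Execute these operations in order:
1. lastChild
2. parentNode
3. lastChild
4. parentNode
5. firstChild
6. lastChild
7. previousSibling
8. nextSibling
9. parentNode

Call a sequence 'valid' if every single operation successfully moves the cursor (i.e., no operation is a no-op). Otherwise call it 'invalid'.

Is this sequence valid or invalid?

After 1 (lastChild): title
After 2 (parentNode): article
After 3 (lastChild): title
After 4 (parentNode): article
After 5 (firstChild): head
After 6 (lastChild): ul
After 7 (previousSibling): aside
After 8 (nextSibling): ul
After 9 (parentNode): head

Answer: valid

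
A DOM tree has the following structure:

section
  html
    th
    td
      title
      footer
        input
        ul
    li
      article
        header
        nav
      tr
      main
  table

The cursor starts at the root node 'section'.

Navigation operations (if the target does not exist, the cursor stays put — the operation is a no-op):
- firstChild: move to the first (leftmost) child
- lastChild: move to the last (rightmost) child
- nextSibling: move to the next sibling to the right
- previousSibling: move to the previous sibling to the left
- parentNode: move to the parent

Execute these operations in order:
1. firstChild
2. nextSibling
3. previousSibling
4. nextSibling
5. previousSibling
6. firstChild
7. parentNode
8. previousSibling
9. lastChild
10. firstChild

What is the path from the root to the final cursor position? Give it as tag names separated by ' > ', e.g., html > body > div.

Answer: section > html > li > article

Derivation:
After 1 (firstChild): html
After 2 (nextSibling): table
After 3 (previousSibling): html
After 4 (nextSibling): table
After 5 (previousSibling): html
After 6 (firstChild): th
After 7 (parentNode): html
After 8 (previousSibling): html (no-op, stayed)
After 9 (lastChild): li
After 10 (firstChild): article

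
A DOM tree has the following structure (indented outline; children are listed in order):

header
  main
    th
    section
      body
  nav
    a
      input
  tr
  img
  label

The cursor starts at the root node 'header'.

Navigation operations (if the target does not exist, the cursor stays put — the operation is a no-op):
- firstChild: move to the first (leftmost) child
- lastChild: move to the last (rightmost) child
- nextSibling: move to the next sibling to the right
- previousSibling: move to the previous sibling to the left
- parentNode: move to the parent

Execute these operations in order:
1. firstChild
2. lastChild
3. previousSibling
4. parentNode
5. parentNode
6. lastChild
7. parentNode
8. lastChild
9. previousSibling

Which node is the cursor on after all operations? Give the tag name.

Answer: img

Derivation:
After 1 (firstChild): main
After 2 (lastChild): section
After 3 (previousSibling): th
After 4 (parentNode): main
After 5 (parentNode): header
After 6 (lastChild): label
After 7 (parentNode): header
After 8 (lastChild): label
After 9 (previousSibling): img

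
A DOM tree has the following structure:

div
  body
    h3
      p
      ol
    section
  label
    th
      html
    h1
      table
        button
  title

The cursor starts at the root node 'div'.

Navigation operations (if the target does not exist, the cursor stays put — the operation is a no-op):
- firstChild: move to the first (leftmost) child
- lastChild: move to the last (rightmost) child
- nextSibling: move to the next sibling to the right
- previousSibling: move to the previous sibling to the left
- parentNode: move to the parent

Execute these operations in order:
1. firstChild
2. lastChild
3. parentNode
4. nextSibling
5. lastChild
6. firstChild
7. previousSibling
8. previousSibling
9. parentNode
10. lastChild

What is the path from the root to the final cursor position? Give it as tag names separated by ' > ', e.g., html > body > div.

Answer: div > label > h1 > table

Derivation:
After 1 (firstChild): body
After 2 (lastChild): section
After 3 (parentNode): body
After 4 (nextSibling): label
After 5 (lastChild): h1
After 6 (firstChild): table
After 7 (previousSibling): table (no-op, stayed)
After 8 (previousSibling): table (no-op, stayed)
After 9 (parentNode): h1
After 10 (lastChild): table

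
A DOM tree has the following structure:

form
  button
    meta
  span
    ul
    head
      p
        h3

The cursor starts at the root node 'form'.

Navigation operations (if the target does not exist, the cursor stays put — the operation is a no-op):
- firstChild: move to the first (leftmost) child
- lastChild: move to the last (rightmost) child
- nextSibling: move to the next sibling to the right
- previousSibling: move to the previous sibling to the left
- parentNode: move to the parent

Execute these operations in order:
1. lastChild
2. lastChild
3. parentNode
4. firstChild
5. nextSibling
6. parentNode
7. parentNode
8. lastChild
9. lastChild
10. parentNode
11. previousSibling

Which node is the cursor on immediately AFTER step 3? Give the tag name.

Answer: span

Derivation:
After 1 (lastChild): span
After 2 (lastChild): head
After 3 (parentNode): span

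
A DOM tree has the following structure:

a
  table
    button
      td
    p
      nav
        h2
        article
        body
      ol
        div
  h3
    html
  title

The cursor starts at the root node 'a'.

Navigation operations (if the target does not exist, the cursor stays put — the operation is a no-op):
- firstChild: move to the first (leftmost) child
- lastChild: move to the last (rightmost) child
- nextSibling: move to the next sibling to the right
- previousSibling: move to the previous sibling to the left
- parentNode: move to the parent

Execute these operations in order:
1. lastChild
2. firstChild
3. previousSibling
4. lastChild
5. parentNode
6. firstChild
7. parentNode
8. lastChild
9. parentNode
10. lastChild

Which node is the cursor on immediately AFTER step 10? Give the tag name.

After 1 (lastChild): title
After 2 (firstChild): title (no-op, stayed)
After 3 (previousSibling): h3
After 4 (lastChild): html
After 5 (parentNode): h3
After 6 (firstChild): html
After 7 (parentNode): h3
After 8 (lastChild): html
After 9 (parentNode): h3
After 10 (lastChild): html

Answer: html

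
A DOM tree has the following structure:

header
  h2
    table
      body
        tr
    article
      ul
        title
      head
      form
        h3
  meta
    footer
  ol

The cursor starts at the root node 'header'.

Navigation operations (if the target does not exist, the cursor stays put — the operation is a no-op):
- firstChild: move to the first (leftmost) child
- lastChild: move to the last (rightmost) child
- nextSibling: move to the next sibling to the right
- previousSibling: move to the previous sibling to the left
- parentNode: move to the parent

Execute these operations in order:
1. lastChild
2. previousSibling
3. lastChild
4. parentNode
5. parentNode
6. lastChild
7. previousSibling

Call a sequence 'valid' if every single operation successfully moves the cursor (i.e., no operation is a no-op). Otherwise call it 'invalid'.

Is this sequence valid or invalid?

Answer: valid

Derivation:
After 1 (lastChild): ol
After 2 (previousSibling): meta
After 3 (lastChild): footer
After 4 (parentNode): meta
After 5 (parentNode): header
After 6 (lastChild): ol
After 7 (previousSibling): meta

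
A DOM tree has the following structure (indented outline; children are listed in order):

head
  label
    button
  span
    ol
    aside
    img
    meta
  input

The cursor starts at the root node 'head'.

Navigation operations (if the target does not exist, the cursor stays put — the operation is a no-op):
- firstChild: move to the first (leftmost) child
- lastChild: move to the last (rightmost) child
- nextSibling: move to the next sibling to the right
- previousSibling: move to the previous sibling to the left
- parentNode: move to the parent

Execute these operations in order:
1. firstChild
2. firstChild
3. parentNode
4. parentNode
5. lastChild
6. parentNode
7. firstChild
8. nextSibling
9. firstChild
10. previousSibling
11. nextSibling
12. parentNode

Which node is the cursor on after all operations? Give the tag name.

Answer: span

Derivation:
After 1 (firstChild): label
After 2 (firstChild): button
After 3 (parentNode): label
After 4 (parentNode): head
After 5 (lastChild): input
After 6 (parentNode): head
After 7 (firstChild): label
After 8 (nextSibling): span
After 9 (firstChild): ol
After 10 (previousSibling): ol (no-op, stayed)
After 11 (nextSibling): aside
After 12 (parentNode): span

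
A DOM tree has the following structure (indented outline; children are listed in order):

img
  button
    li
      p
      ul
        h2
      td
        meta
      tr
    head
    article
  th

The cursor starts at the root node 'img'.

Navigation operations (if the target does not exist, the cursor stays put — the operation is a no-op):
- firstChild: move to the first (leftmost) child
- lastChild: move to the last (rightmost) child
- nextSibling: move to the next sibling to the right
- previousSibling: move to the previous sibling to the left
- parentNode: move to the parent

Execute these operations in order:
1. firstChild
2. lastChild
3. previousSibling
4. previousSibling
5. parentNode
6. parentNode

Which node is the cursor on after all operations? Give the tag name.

Answer: img

Derivation:
After 1 (firstChild): button
After 2 (lastChild): article
After 3 (previousSibling): head
After 4 (previousSibling): li
After 5 (parentNode): button
After 6 (parentNode): img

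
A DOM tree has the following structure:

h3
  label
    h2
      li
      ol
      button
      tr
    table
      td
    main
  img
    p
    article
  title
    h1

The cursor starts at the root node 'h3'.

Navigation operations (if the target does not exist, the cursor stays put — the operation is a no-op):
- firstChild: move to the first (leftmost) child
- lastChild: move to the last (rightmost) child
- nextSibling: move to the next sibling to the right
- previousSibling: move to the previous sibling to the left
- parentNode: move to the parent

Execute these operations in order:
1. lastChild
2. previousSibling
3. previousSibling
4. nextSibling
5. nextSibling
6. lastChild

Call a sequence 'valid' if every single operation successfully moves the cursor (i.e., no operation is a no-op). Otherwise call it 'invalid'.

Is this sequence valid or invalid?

Answer: valid

Derivation:
After 1 (lastChild): title
After 2 (previousSibling): img
After 3 (previousSibling): label
After 4 (nextSibling): img
After 5 (nextSibling): title
After 6 (lastChild): h1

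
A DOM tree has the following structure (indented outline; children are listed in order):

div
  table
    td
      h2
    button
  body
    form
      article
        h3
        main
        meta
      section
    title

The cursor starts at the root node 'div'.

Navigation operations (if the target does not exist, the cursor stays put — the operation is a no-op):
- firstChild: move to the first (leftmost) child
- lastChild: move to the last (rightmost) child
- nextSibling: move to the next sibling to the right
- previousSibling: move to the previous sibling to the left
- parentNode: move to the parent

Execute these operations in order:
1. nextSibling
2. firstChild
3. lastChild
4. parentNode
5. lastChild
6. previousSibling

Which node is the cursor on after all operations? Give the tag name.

Answer: td

Derivation:
After 1 (nextSibling): div (no-op, stayed)
After 2 (firstChild): table
After 3 (lastChild): button
After 4 (parentNode): table
After 5 (lastChild): button
After 6 (previousSibling): td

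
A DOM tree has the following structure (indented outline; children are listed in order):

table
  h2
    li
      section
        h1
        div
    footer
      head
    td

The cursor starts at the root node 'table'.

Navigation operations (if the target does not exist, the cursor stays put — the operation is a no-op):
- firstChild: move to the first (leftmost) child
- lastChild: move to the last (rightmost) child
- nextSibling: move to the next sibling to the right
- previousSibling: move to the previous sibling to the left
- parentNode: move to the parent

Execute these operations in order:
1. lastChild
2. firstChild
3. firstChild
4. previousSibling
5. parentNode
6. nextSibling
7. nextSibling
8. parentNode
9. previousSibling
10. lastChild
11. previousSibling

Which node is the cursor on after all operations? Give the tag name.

After 1 (lastChild): h2
After 2 (firstChild): li
After 3 (firstChild): section
After 4 (previousSibling): section (no-op, stayed)
After 5 (parentNode): li
After 6 (nextSibling): footer
After 7 (nextSibling): td
After 8 (parentNode): h2
After 9 (previousSibling): h2 (no-op, stayed)
After 10 (lastChild): td
After 11 (previousSibling): footer

Answer: footer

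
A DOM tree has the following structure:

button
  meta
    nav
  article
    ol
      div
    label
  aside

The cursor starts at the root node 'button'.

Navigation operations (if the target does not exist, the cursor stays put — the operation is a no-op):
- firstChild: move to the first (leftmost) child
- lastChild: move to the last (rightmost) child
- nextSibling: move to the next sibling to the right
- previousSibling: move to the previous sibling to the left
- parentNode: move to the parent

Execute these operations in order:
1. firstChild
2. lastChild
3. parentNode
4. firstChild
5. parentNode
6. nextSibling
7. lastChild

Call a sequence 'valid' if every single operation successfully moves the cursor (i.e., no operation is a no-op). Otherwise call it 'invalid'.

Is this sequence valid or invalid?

After 1 (firstChild): meta
After 2 (lastChild): nav
After 3 (parentNode): meta
After 4 (firstChild): nav
After 5 (parentNode): meta
After 6 (nextSibling): article
After 7 (lastChild): label

Answer: valid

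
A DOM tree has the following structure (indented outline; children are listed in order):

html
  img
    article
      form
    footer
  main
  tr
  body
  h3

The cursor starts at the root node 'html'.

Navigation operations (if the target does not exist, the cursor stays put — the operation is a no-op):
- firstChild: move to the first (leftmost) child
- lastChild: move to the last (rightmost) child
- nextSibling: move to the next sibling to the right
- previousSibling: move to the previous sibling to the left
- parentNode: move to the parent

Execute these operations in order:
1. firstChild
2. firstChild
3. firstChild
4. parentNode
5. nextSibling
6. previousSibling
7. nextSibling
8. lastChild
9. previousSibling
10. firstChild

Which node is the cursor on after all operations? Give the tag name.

After 1 (firstChild): img
After 2 (firstChild): article
After 3 (firstChild): form
After 4 (parentNode): article
After 5 (nextSibling): footer
After 6 (previousSibling): article
After 7 (nextSibling): footer
After 8 (lastChild): footer (no-op, stayed)
After 9 (previousSibling): article
After 10 (firstChild): form

Answer: form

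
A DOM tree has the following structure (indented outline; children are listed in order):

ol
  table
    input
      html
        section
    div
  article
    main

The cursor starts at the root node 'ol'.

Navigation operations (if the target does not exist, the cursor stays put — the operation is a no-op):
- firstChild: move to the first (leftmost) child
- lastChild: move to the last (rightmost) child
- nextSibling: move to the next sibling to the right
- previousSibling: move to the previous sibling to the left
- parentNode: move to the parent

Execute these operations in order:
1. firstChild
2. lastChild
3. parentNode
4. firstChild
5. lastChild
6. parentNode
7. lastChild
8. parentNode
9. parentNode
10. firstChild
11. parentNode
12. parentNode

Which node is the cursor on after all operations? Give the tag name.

Answer: ol

Derivation:
After 1 (firstChild): table
After 2 (lastChild): div
After 3 (parentNode): table
After 4 (firstChild): input
After 5 (lastChild): html
After 6 (parentNode): input
After 7 (lastChild): html
After 8 (parentNode): input
After 9 (parentNode): table
After 10 (firstChild): input
After 11 (parentNode): table
After 12 (parentNode): ol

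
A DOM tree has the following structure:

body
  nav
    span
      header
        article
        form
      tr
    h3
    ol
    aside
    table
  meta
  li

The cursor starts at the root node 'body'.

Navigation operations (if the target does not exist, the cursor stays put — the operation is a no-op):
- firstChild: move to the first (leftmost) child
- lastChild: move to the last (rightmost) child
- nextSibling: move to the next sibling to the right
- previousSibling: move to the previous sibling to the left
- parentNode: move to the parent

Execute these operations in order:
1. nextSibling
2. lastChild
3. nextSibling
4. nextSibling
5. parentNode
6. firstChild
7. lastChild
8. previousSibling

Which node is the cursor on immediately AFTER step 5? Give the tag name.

After 1 (nextSibling): body (no-op, stayed)
After 2 (lastChild): li
After 3 (nextSibling): li (no-op, stayed)
After 4 (nextSibling): li (no-op, stayed)
After 5 (parentNode): body

Answer: body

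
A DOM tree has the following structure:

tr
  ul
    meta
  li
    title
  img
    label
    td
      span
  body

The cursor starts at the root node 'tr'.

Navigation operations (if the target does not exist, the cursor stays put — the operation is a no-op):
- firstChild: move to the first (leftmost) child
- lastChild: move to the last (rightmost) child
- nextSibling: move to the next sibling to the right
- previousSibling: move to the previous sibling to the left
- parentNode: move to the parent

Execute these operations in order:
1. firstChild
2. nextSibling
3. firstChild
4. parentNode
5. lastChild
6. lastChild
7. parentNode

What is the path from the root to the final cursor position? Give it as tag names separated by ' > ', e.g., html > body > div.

Answer: tr > li

Derivation:
After 1 (firstChild): ul
After 2 (nextSibling): li
After 3 (firstChild): title
After 4 (parentNode): li
After 5 (lastChild): title
After 6 (lastChild): title (no-op, stayed)
After 7 (parentNode): li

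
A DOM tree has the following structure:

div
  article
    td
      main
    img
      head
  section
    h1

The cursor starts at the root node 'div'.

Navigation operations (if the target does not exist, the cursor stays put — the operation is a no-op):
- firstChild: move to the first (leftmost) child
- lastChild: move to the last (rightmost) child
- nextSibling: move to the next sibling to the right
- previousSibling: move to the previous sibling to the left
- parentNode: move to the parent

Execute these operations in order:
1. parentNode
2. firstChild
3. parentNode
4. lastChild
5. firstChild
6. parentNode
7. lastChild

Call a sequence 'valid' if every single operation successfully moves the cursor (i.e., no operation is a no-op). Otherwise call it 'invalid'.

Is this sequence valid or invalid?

After 1 (parentNode): div (no-op, stayed)
After 2 (firstChild): article
After 3 (parentNode): div
After 4 (lastChild): section
After 5 (firstChild): h1
After 6 (parentNode): section
After 7 (lastChild): h1

Answer: invalid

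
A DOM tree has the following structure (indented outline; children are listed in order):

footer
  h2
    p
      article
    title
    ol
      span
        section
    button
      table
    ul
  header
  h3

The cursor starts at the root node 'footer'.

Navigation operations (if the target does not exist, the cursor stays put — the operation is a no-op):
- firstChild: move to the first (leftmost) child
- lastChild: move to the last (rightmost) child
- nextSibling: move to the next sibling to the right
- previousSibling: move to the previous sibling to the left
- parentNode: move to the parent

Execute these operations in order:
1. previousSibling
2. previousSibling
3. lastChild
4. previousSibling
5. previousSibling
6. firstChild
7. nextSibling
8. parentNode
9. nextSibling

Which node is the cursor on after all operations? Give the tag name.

Answer: header

Derivation:
After 1 (previousSibling): footer (no-op, stayed)
After 2 (previousSibling): footer (no-op, stayed)
After 3 (lastChild): h3
After 4 (previousSibling): header
After 5 (previousSibling): h2
After 6 (firstChild): p
After 7 (nextSibling): title
After 8 (parentNode): h2
After 9 (nextSibling): header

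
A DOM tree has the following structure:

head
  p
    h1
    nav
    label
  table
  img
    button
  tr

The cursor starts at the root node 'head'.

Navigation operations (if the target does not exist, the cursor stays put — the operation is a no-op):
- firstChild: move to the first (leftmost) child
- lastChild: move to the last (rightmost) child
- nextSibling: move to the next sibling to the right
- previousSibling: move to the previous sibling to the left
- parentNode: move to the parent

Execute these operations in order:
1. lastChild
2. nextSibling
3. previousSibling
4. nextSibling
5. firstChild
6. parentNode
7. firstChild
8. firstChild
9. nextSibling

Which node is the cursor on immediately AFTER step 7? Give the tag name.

Answer: p

Derivation:
After 1 (lastChild): tr
After 2 (nextSibling): tr (no-op, stayed)
After 3 (previousSibling): img
After 4 (nextSibling): tr
After 5 (firstChild): tr (no-op, stayed)
After 6 (parentNode): head
After 7 (firstChild): p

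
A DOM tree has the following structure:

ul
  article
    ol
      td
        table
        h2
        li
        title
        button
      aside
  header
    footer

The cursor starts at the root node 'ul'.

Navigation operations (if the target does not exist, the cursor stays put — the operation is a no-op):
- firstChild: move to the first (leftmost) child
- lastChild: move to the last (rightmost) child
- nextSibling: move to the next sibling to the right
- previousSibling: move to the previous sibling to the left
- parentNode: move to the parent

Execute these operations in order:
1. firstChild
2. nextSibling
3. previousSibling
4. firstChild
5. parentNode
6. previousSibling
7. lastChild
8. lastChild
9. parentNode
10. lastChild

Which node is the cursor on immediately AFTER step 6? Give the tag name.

Answer: article

Derivation:
After 1 (firstChild): article
After 2 (nextSibling): header
After 3 (previousSibling): article
After 4 (firstChild): ol
After 5 (parentNode): article
After 6 (previousSibling): article (no-op, stayed)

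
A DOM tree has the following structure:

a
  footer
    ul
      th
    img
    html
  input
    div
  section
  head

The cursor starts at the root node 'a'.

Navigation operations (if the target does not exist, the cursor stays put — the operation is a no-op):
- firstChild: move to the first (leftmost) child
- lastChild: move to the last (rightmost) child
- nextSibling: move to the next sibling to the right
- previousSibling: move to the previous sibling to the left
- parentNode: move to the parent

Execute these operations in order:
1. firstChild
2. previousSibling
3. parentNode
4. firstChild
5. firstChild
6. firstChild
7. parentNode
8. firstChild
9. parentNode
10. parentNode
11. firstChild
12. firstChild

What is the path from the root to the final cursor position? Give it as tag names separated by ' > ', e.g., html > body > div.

Answer: a > footer > ul > th

Derivation:
After 1 (firstChild): footer
After 2 (previousSibling): footer (no-op, stayed)
After 3 (parentNode): a
After 4 (firstChild): footer
After 5 (firstChild): ul
After 6 (firstChild): th
After 7 (parentNode): ul
After 8 (firstChild): th
After 9 (parentNode): ul
After 10 (parentNode): footer
After 11 (firstChild): ul
After 12 (firstChild): th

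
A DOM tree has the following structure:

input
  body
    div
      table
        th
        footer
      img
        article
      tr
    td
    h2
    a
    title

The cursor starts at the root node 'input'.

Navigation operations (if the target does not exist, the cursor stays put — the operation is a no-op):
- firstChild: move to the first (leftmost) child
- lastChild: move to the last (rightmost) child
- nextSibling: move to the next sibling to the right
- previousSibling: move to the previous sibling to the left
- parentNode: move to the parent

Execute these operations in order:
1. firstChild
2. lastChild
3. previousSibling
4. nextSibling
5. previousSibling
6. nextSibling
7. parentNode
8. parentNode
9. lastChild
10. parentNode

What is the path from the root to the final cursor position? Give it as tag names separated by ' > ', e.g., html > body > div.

Answer: input

Derivation:
After 1 (firstChild): body
After 2 (lastChild): title
After 3 (previousSibling): a
After 4 (nextSibling): title
After 5 (previousSibling): a
After 6 (nextSibling): title
After 7 (parentNode): body
After 8 (parentNode): input
After 9 (lastChild): body
After 10 (parentNode): input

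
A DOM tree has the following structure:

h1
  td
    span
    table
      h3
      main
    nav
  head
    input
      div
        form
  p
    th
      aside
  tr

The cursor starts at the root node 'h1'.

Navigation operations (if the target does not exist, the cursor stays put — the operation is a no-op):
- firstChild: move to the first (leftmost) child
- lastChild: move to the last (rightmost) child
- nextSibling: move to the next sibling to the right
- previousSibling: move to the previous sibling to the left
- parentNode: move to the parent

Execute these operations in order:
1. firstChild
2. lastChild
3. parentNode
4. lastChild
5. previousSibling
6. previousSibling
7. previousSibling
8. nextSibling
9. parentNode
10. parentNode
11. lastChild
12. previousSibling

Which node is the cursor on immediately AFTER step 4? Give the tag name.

Answer: nav

Derivation:
After 1 (firstChild): td
After 2 (lastChild): nav
After 3 (parentNode): td
After 4 (lastChild): nav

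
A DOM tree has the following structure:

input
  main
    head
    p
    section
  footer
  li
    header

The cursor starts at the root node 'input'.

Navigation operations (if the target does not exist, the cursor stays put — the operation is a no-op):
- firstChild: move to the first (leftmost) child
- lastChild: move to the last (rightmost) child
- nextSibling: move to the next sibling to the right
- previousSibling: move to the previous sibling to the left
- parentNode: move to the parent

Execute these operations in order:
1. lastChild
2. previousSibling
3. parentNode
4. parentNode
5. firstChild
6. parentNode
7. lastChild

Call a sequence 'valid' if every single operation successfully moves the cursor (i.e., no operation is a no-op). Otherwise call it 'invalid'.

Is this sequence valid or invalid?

After 1 (lastChild): li
After 2 (previousSibling): footer
After 3 (parentNode): input
After 4 (parentNode): input (no-op, stayed)
After 5 (firstChild): main
After 6 (parentNode): input
After 7 (lastChild): li

Answer: invalid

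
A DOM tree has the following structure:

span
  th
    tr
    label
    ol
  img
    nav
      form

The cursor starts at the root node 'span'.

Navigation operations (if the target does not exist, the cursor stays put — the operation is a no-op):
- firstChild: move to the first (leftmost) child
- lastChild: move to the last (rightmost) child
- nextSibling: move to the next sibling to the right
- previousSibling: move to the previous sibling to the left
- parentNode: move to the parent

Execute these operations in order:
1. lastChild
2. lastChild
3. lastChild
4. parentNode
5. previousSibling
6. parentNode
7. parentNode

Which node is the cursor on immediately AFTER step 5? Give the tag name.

Answer: nav

Derivation:
After 1 (lastChild): img
After 2 (lastChild): nav
After 3 (lastChild): form
After 4 (parentNode): nav
After 5 (previousSibling): nav (no-op, stayed)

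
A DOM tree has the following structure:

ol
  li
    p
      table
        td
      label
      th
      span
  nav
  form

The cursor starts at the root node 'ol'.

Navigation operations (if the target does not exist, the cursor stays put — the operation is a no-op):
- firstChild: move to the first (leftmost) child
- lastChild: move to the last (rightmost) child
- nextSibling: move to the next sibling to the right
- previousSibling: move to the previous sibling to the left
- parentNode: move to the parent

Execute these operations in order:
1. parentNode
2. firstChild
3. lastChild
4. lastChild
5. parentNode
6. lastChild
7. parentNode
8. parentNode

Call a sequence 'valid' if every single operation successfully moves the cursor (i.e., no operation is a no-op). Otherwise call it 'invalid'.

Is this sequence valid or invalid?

Answer: invalid

Derivation:
After 1 (parentNode): ol (no-op, stayed)
After 2 (firstChild): li
After 3 (lastChild): p
After 4 (lastChild): span
After 5 (parentNode): p
After 6 (lastChild): span
After 7 (parentNode): p
After 8 (parentNode): li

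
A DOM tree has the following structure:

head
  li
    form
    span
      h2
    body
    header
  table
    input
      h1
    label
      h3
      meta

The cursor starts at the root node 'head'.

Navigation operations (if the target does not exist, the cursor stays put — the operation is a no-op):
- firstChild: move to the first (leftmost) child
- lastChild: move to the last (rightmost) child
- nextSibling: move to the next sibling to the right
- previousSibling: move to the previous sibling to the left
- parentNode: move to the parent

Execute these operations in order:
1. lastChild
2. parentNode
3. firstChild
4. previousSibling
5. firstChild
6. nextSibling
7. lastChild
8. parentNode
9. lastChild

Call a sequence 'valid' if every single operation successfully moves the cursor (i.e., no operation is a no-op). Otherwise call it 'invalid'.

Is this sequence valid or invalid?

After 1 (lastChild): table
After 2 (parentNode): head
After 3 (firstChild): li
After 4 (previousSibling): li (no-op, stayed)
After 5 (firstChild): form
After 6 (nextSibling): span
After 7 (lastChild): h2
After 8 (parentNode): span
After 9 (lastChild): h2

Answer: invalid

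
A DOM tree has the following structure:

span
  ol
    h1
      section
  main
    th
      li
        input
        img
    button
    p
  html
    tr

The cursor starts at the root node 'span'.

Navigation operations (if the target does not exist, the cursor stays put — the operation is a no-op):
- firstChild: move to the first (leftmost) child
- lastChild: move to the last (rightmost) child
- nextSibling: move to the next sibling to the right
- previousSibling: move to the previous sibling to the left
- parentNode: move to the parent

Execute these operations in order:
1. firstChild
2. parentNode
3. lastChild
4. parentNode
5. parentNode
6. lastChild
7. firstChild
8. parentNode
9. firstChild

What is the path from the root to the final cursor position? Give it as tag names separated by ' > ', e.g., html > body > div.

After 1 (firstChild): ol
After 2 (parentNode): span
After 3 (lastChild): html
After 4 (parentNode): span
After 5 (parentNode): span (no-op, stayed)
After 6 (lastChild): html
After 7 (firstChild): tr
After 8 (parentNode): html
After 9 (firstChild): tr

Answer: span > html > tr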